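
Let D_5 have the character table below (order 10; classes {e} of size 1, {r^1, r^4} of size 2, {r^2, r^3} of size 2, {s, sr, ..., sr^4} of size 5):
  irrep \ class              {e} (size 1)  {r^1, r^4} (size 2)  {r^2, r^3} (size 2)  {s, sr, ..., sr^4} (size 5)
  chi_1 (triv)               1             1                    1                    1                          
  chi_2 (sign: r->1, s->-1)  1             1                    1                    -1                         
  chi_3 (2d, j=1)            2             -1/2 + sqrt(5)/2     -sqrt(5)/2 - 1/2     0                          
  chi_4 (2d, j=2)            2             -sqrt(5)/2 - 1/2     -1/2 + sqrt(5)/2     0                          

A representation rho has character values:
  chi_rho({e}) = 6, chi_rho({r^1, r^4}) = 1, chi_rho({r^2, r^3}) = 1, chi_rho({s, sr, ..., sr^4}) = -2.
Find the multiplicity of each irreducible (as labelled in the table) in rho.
Multiplicities: chi_1: 0, chi_2: 2, chi_3: 1, chi_4: 1.

Reasoning: Use <chi_rho, chi> = (1/|G|) sum_C |C| * chi_rho(C) * conj(chi(C)) with |G| = 10 for each irreducible chi in the table:
  <chi_rho, chi_1> = (1/10)[1*(6)*conj(1) + 2*(1)*conj(1) + 2*(1)*conj(1) + 5*(-2)*conj(1)]
      = (1/10)[(6) + (2) + (2) + (-10)] = 0/10 = 0
  <chi_rho, chi_2> = (1/10)[1*(6)*conj(1) + 2*(1)*conj(1) + 2*(1)*conj(1) + 5*(-2)*conj(-1)]
      = (1/10)[(6) + (2) + (2) + (10)] = 20/10 = 2
  <chi_rho, chi_3> = (1/10)[1*(6)*conj(2) + 2*(1)*conj(-1/2 + sqrt(5)/2) + 2*(1)*conj(-sqrt(5)/2 - 1/2) + 5*(-2)*conj(0)]
      = (1/10)[(12) + (-1 + sqrt(5)) + (-sqrt(5) - 1) + (0)] = 10/10 = 1
  <chi_rho, chi_4> = (1/10)[1*(6)*conj(2) + 2*(1)*conj(-sqrt(5)/2 - 1/2) + 2*(1)*conj(-1/2 + sqrt(5)/2) + 5*(-2)*conj(0)]
      = (1/10)[(12) + (-sqrt(5) - 1) + (-1 + sqrt(5)) + (0)] = 10/10 = 1
Dimension check: dim(rho) = sum (mult * dim) = 0*1 + 2*1 + 1*2 + 1*2 = 6 = chi_rho(e) = 6.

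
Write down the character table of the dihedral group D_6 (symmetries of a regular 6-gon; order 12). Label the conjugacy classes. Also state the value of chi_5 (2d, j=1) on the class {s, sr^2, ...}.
Conjugacy classes: {e} of size 1, {r^3} of size 1, {r^1, r^5} of size 2, {r^2, r^4} of size 2, {s, sr^2, ...} of size 3, {sr, sr^3, ...} of size 3.
Character table:
  irrep \ class              {e} (size 1)  {r^3} (size 1)  {r^1, r^5} (size 2)  {r^2, r^4} (size 2)  {s, sr^2, ...} (size 3)  {sr, sr^3, ...} (size 3)
  chi_1 (triv)               1             1               1                    1                    1                        1                       
  chi_2 (sign: r->1, s->-1)  1             1               1                    1                    -1                       -1                      
  chi_3 (r->-1, s->1)        1             -1              -1                   1                    1                        -1                      
  chi_4 (r->-1, s->-1)       1             -1              -1                   1                    -1                       1                       
  chi_5 (2d, j=1)            2             -2              1                    -1                   0                        0                       
  chi_6 (2d, j=2)            2             2               -1                   -1                   0                        0                       

Spot check: chi_5 (2d, j=1) on {s, sr^2, ...} = 0.

Explanation: D_6 has order 2*6 = 12 with 6 conjugacy classes, hence 6 irreducibles. Sum of squared dims 1 + 1 + 1 + 1 + 4 + 4 = 12 = |G|. Linear characters come from the abelianisation; the 2-dimensional irreps have character r^k -> 2*cos(2*pi*j*k/6), reflections -> 0.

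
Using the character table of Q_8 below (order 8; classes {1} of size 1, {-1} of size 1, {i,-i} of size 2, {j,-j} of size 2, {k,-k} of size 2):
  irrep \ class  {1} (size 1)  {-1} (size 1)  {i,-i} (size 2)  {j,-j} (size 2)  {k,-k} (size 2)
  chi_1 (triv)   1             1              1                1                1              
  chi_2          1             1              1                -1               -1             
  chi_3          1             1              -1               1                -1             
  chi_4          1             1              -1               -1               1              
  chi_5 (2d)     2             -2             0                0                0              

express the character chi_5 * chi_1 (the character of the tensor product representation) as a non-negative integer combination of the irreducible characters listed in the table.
chi_5 tensor chi_1 = chi_5 (all other irreducibles have multiplicity 0).

Reasoning: The character of a tensor product is the pointwise product (chi_5 * chi_1)(C) = chi_5(C) * chi_1(C):
  {1}: (2)*(1), {-1}: (-2)*(1), {i,-i}: (0)*(1), {j,-j}: (0)*(1), {k,-k}: (0)*(1)
so (chi_5 * chi_1) takes values
  {1} -> 2, {-1} -> -2, {i,-i} -> 0, {j,-j} -> 0, {k,-k} -> 0.
Now take the inner product of this character with each irreducible chi from the table, <chi_5*chi_1, chi> = (1/8) sum_C |C| (chi_5*chi_1)(C) conj(chi(C)):
  <chi_5*chi_1, chi_1> = (1/8)[1*(2)*conj(1) + 1*(-2)*conj(1) + 2*(0)*conj(1) + 2*(0)*conj(1) + 2*(0)*conj(1)]
      = (1/8)[(2) + (-2) + (0) + (0) + (0)] = 0/8 = 0
  <chi_5*chi_1, chi_2> = (1/8)[1*(2)*conj(1) + 1*(-2)*conj(1) + 2*(0)*conj(1) + 2*(0)*conj(-1) + 2*(0)*conj(-1)]
      = (1/8)[(2) + (-2) + (0) + (0) + (0)] = 0/8 = 0
  <chi_5*chi_1, chi_3> = (1/8)[1*(2)*conj(1) + 1*(-2)*conj(1) + 2*(0)*conj(-1) + 2*(0)*conj(1) + 2*(0)*conj(-1)]
      = (1/8)[(2) + (-2) + (0) + (0) + (0)] = 0/8 = 0
  <chi_5*chi_1, chi_4> = (1/8)[1*(2)*conj(1) + 1*(-2)*conj(1) + 2*(0)*conj(-1) + 2*(0)*conj(-1) + 2*(0)*conj(1)]
      = (1/8)[(2) + (-2) + (0) + (0) + (0)] = 0/8 = 0
  <chi_5*chi_1, chi_5> = (1/8)[1*(2)*conj(2) + 1*(-2)*conj(-2) + 2*(0)*conj(0) + 2*(0)*conj(0) + 2*(0)*conj(0)]
      = (1/8)[(4) + (4) + (0) + (0) + (0)] = 8/8 = 1
Hence the multiplicities are chi_5: 1. Dimension check: dim(chi_5)*dim(chi_1) = 2*1 = 2 and sum (mult * dim) = 1*2 = 2.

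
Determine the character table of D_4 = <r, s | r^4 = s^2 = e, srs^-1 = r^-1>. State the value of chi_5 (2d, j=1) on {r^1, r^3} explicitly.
Conjugacy classes: {e} of size 1, {r^2} of size 1, {r^1, r^3} of size 2, {s, sr^2, ...} of size 2, {sr, sr^3, ...} of size 2.
Character table:
  irrep \ class              {e} (size 1)  {r^2} (size 1)  {r^1, r^3} (size 2)  {s, sr^2, ...} (size 2)  {sr, sr^3, ...} (size 2)
  chi_1 (triv)               1             1               1                    1                        1                       
  chi_2 (sign: r->1, s->-1)  1             1               1                    -1                       -1                      
  chi_3 (r->-1, s->1)        1             1               -1                   1                        -1                      
  chi_4 (r->-1, s->-1)       1             1               -1                   -1                       1                       
  chi_5 (2d, j=1)            2             -2              0                    0                        0                       

Spot check: chi_5 (2d, j=1) on {r^1, r^3} = 0.

Reasoning: D_4 has order 2*4 = 8 with 5 conjugacy classes, hence 5 irreducibles. Sum of squared dims 1 + 1 + 1 + 1 + 4 = 8 = |G|. Linear characters come from the abelianisation; the 2-dimensional irreps have character r^k -> 2*cos(2*pi*j*k/4), reflections -> 0.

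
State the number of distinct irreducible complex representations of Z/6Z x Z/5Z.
30

Justification: The number of irreducible complex representations of a finite group equals its number of conjugacy classes. Z/6Z x Z/5Z is abelian of order 30, so every element is its own conjugacy class: 30 classes, so Z/6Z x Z/5Z (order 30) has exactly 30 irreducible complex representations.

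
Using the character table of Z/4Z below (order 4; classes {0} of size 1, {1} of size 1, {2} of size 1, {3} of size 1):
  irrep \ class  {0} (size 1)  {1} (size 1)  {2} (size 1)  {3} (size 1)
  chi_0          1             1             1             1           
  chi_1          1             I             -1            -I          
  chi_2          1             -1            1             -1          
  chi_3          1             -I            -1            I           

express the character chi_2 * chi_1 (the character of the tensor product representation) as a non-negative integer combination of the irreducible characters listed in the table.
chi_2 tensor chi_1 = chi_3 (all other irreducibles have multiplicity 0).

Argument: The character of a tensor product is the pointwise product (chi_2 * chi_1)(C) = chi_2(C) * chi_1(C):
  {0}: (1)*(1), {1}: (-1)*(I), {2}: (1)*(-1), {3}: (-1)*(-I)
so (chi_2 * chi_1) takes values
  {0} -> 1, {1} -> -I, {2} -> -1, {3} -> I.
Now take the inner product of this character with each irreducible chi from the table, <chi_2*chi_1, chi> = (1/4) sum_C |C| (chi_2*chi_1)(C) conj(chi(C)):
  <chi_2*chi_1, chi_0> = (1/4)[1*(1)*conj(1) + 1*(-I)*conj(1) + 1*(-1)*conj(1) + 1*(I)*conj(1)]
      = (1/4)[(1) + (-I) + (-1) + (I)] = 0/4 = 0
  <chi_2*chi_1, chi_1> = (1/4)[1*(1)*conj(1) + 1*(-I)*conj(I) + 1*(-1)*conj(-1) + 1*(I)*conj(-I)]
      = (1/4)[(1) + (-1) + (1) + (-1)] = 0/4 = 0
  <chi_2*chi_1, chi_2> = (1/4)[1*(1)*conj(1) + 1*(-I)*conj(-1) + 1*(-1)*conj(1) + 1*(I)*conj(-1)]
      = (1/4)[(1) + (I) + (-1) + (-I)] = 0/4 = 0
  <chi_2*chi_1, chi_3> = (1/4)[1*(1)*conj(1) + 1*(-I)*conj(-I) + 1*(-1)*conj(-1) + 1*(I)*conj(I)]
      = (1/4)[(1) + (1) + (1) + (1)] = 4/4 = 1
(Exp terms are combined using exp(i*s)*conj(exp(i*t)) = exp(i*(s-t)), and sums of them are collapsed using the identity that for every m > 1 the m distinct m-th roots of unity sum to 0, e.g. 1 + exp(2*I*pi/3) + exp(-2*I*pi/3) = 0.)
Hence the multiplicities are chi_3: 1. Dimension check: dim(chi_2)*dim(chi_1) = 1*1 = 1 and sum (mult * dim) = 1*1 = 1.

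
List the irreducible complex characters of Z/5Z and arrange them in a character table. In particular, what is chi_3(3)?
Character table of Z/5Z (irreps indexed chi_0,...,chi_4 with chi_k(m) = zeta_5^(k*m), zeta_5 = exp(2*pi*i/5)):
  irrep \ class  {0} (size 1)  {1} (size 1)    {2} (size 1)    {3} (size 1)    {4} (size 1)  
  chi_0          1             1               1               1               1             
  chi_1          1             exp(2*I*pi/5)   exp(4*I*pi/5)   exp(-4*I*pi/5)  exp(-2*I*pi/5)
  chi_2          1             exp(4*I*pi/5)   exp(-2*I*pi/5)  exp(2*I*pi/5)   exp(-4*I*pi/5)
  chi_3          1             exp(-4*I*pi/5)  exp(2*I*pi/5)   exp(-2*I*pi/5)  exp(4*I*pi/5) 
  chi_4          1             exp(-2*I*pi/5)  exp(-4*I*pi/5)  exp(4*I*pi/5)   exp(2*I*pi/5) 

Spot check: chi_3(3) = zeta_5^(3*3) = zeta_5^9 = exp(-2*I*pi/5).

Reasoning: Z/5Z is abelian, so all 5 irreducible complex representations are 1-dimensional. They are given by chi_k(m) = zeta_5^(k*m) for k = 0,...,4. Row orthogonality: sum_m chi_k(m) conj(chi_l(m)) = 5 * [k = l].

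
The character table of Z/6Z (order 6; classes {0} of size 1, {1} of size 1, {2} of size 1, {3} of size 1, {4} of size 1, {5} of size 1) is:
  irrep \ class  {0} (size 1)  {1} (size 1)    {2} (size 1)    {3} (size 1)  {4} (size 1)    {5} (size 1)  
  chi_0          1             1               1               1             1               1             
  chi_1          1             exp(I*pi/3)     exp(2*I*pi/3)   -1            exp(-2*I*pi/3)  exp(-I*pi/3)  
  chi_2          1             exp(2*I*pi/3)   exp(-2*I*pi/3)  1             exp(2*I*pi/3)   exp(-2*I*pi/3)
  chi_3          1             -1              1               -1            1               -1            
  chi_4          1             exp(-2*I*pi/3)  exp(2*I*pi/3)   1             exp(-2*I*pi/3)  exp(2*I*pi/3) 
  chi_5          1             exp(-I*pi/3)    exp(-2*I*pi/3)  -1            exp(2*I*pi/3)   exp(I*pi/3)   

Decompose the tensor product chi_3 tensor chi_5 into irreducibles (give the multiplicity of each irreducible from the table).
chi_3 tensor chi_5 = chi_2 (all other irreducibles have multiplicity 0).

Working: The character of a tensor product is the pointwise product (chi_3 * chi_5)(C) = chi_3(C) * chi_5(C):
  {0}: (1)*(1), {1}: (-1)*(exp(-I*pi/3)), {2}: (1)*(exp(-2*I*pi/3)), {3}: (-1)*(-1), {4}: (1)*(exp(2*I*pi/3)), {5}: (-1)*(exp(I*pi/3))
so (chi_3 * chi_5) takes values
  {0} -> 1, {1} -> -exp(-I*pi/3), {2} -> exp(-2*I*pi/3), {3} -> 1, {4} -> exp(2*I*pi/3), {5} -> -exp(I*pi/3).
Now take the inner product of this character with each irreducible chi from the table, <chi_3*chi_5, chi> = (1/6) sum_C |C| (chi_3*chi_5)(C) conj(chi(C)):
  <chi_3*chi_5, chi_0> = (1/6)[1*(1)*conj(1) + 1*(-exp(-I*pi/3))*conj(1) + 1*(exp(-2*I*pi/3))*conj(1) + 1*(1)*conj(1) + 1*(exp(2*I*pi/3))*conj(1) + 1*(-exp(I*pi/3))*conj(1)]
      = (1/6)[(1) + (-exp(-I*pi/3)) + (exp(-2*I*pi/3)) + (1) + (exp(2*I*pi/3)) + (-exp(I*pi/3))] = 0/6 = 0
  <chi_3*chi_5, chi_1> = (1/6)[1*(1)*conj(1) + 1*(-exp(-I*pi/3))*conj(exp(I*pi/3)) + 1*(exp(-2*I*pi/3))*conj(exp(2*I*pi/3)) + 1*(1)*conj(-1) + 1*(exp(2*I*pi/3))*conj(exp(-2*I*pi/3)) + 1*(-exp(I*pi/3))*conj(exp(-I*pi/3))]
      = (1/6)[(1) + (-exp(-2*I*pi/3)) + (exp(2*I*pi/3)) + (-1) + (exp(-2*I*pi/3)) + (-exp(2*I*pi/3))] = 0/6 = 0
  <chi_3*chi_5, chi_2> = (1/6)[1*(1)*conj(1) + 1*(-exp(-I*pi/3))*conj(exp(2*I*pi/3)) + 1*(exp(-2*I*pi/3))*conj(exp(-2*I*pi/3)) + 1*(1)*conj(1) + 1*(exp(2*I*pi/3))*conj(exp(2*I*pi/3)) + 1*(-exp(I*pi/3))*conj(exp(-2*I*pi/3))]
      = (1/6)[(1) + (1) + (1) + (1) + (1) + (1)] = 6/6 = 1
  <chi_3*chi_5, chi_3> = (1/6)[1*(1)*conj(1) + 1*(-exp(-I*pi/3))*conj(-1) + 1*(exp(-2*I*pi/3))*conj(1) + 1*(1)*conj(-1) + 1*(exp(2*I*pi/3))*conj(1) + 1*(-exp(I*pi/3))*conj(-1)]
      = (1/6)[(1) + (exp(-I*pi/3)) + (exp(-2*I*pi/3)) + (-1) + (exp(2*I*pi/3)) + (exp(I*pi/3))] = 0/6 = 0
  <chi_3*chi_5, chi_4> = (1/6)[1*(1)*conj(1) + 1*(-exp(-I*pi/3))*conj(exp(-2*I*pi/3)) + 1*(exp(-2*I*pi/3))*conj(exp(2*I*pi/3)) + 1*(1)*conj(1) + 1*(exp(2*I*pi/3))*conj(exp(-2*I*pi/3)) + 1*(-exp(I*pi/3))*conj(exp(2*I*pi/3))]
      = (1/6)[(1) + (-exp(I*pi/3)) + (exp(2*I*pi/3)) + (1) + (exp(-2*I*pi/3)) + (-exp(-I*pi/3))] = 0/6 = 0
  <chi_3*chi_5, chi_5> = (1/6)[1*(1)*conj(1) + 1*(-exp(-I*pi/3))*conj(exp(-I*pi/3)) + 1*(exp(-2*I*pi/3))*conj(exp(-2*I*pi/3)) + 1*(1)*conj(-1) + 1*(exp(2*I*pi/3))*conj(exp(2*I*pi/3)) + 1*(-exp(I*pi/3))*conj(exp(I*pi/3))]
      = (1/6)[(1) + (-1) + (1) + (-1) + (1) + (-1)] = 0/6 = 0
(Exp terms are combined using exp(i*s)*conj(exp(i*t)) = exp(i*(s-t)), and sums of them are collapsed using the identity that for every m > 1 the m distinct m-th roots of unity sum to 0, e.g. 1 + exp(2*I*pi/3) + exp(-2*I*pi/3) = 0.)
Hence the multiplicities are chi_2: 1. Dimension check: dim(chi_3)*dim(chi_5) = 1*1 = 1 and sum (mult * dim) = 1*1 = 1.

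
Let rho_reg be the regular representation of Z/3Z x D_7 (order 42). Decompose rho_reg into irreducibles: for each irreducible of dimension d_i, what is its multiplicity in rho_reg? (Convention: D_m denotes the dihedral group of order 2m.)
Each irreducible V_i of dimension d_i appears with multiplicity d_i, i.e. rho_reg = (direct sum over all irreducibles V_i) d_i V_i. The irreducible dimensions for Z/3Z x D_7 are 1, 1, 1, 1, 1, 1, 2, 2, 2, 2, 2, 2, 2, 2, 2: 6 irreducibles of dimension 1, each with multiplicity 1; 9 irreducibles of dimension 2, each with multiplicity 2. Total dimension 6*1*1 + 9*2*2 = 42 = |G|.

Details: General theorem: in the regular representation of a finite group G, each irreducible appears with multiplicity equal to its dimension. Check: dim(rho_reg) = sum d_i^2 = 1 + 1 + 1 + 1 + 1 + 1 + 4 + 4 + 4 + 4 + 4 + 4 + 4 + 4 + 4 = 42 = |G|.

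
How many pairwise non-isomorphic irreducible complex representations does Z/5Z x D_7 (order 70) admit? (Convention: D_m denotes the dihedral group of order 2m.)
25

Solution. The number of irreducible complex representations of a finite group equals its number of conjugacy classes. For a direct product, #classes(G x H) = #classes(G) * #classes(H). Z/5Z has 5 classes (abelian), D_7 has 5 classes, so 5 * 5 = 25, so Z/5Z x D_7 (order 70) has exactly 25 irreducible complex representations.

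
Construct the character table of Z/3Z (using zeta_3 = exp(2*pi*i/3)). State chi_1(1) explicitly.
Character table of Z/3Z (irreps indexed chi_0,...,chi_2 with chi_k(m) = zeta_3^(k*m), zeta_3 = exp(2*pi*i/3)):
  irrep \ class  {0} (size 1)  {1} (size 1)    {2} (size 1)  
  chi_0          1             1               1             
  chi_1          1             exp(2*I*pi/3)   exp(-2*I*pi/3)
  chi_2          1             exp(-2*I*pi/3)  exp(2*I*pi/3) 

Spot check: chi_1(1) = zeta_3^(1*1) = zeta_3^1 = exp(2*I*pi/3).

Derivation: Z/3Z is abelian, so all 3 irreducible complex representations are 1-dimensional. They are given by chi_k(m) = zeta_3^(k*m) for k = 0,...,2. Row orthogonality: sum_m chi_k(m) conj(chi_l(m)) = 3 * [k = l].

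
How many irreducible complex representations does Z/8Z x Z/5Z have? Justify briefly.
40

Reasoning: The number of irreducible complex representations of a finite group equals its number of conjugacy classes. Z/8Z x Z/5Z is abelian of order 40, so every element is its own conjugacy class: 40 classes, so Z/8Z x Z/5Z (order 40) has exactly 40 irreducible complex representations.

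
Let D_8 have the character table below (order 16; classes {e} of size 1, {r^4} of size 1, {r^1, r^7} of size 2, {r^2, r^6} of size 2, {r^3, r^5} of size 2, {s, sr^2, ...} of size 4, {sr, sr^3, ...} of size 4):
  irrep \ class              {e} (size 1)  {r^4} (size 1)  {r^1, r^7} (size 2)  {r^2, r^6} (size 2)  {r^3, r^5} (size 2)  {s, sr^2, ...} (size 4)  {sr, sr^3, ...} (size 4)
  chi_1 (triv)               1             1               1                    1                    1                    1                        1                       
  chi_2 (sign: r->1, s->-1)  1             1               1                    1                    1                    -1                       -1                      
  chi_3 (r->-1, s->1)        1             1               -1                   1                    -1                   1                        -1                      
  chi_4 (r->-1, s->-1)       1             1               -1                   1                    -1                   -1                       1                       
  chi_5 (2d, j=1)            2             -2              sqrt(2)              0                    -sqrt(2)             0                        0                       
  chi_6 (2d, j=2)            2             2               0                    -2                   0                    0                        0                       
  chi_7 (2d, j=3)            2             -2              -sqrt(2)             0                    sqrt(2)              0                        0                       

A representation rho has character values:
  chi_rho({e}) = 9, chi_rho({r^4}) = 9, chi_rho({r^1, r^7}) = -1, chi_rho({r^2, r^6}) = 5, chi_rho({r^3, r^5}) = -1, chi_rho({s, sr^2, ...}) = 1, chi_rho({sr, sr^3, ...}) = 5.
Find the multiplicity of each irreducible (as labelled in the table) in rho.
Multiplicities: chi_1: 3, chi_2: 0, chi_3: 1, chi_4: 3, chi_5: 0, chi_6: 1, chi_7: 0.

Justification: Use <chi_rho, chi> = (1/|G|) sum_C |C| * chi_rho(C) * conj(chi(C)) with |G| = 16 for each irreducible chi in the table:
  <chi_rho, chi_1> = (1/16)[1*(9)*conj(1) + 1*(9)*conj(1) + 2*(-1)*conj(1) + 2*(5)*conj(1) + 2*(-1)*conj(1) + 4*(1)*conj(1) + 4*(5)*conj(1)]
      = (1/16)[(9) + (9) + (-2) + (10) + (-2) + (4) + (20)] = 48/16 = 3
  <chi_rho, chi_2> = (1/16)[1*(9)*conj(1) + 1*(9)*conj(1) + 2*(-1)*conj(1) + 2*(5)*conj(1) + 2*(-1)*conj(1) + 4*(1)*conj(-1) + 4*(5)*conj(-1)]
      = (1/16)[(9) + (9) + (-2) + (10) + (-2) + (-4) + (-20)] = 0/16 = 0
  <chi_rho, chi_3> = (1/16)[1*(9)*conj(1) + 1*(9)*conj(1) + 2*(-1)*conj(-1) + 2*(5)*conj(1) + 2*(-1)*conj(-1) + 4*(1)*conj(1) + 4*(5)*conj(-1)]
      = (1/16)[(9) + (9) + (2) + (10) + (2) + (4) + (-20)] = 16/16 = 1
  <chi_rho, chi_4> = (1/16)[1*(9)*conj(1) + 1*(9)*conj(1) + 2*(-1)*conj(-1) + 2*(5)*conj(1) + 2*(-1)*conj(-1) + 4*(1)*conj(-1) + 4*(5)*conj(1)]
      = (1/16)[(9) + (9) + (2) + (10) + (2) + (-4) + (20)] = 48/16 = 3
  <chi_rho, chi_5> = (1/16)[1*(9)*conj(2) + 1*(9)*conj(-2) + 2*(-1)*conj(sqrt(2)) + 2*(5)*conj(0) + 2*(-1)*conj(-sqrt(2)) + 4*(1)*conj(0) + 4*(5)*conj(0)]
      = (1/16)[(18) + (-18) + (-2*sqrt(2)) + (0) + (2*sqrt(2)) + (0) + (0)] = 0/16 = 0
  <chi_rho, chi_6> = (1/16)[1*(9)*conj(2) + 1*(9)*conj(2) + 2*(-1)*conj(0) + 2*(5)*conj(-2) + 2*(-1)*conj(0) + 4*(1)*conj(0) + 4*(5)*conj(0)]
      = (1/16)[(18) + (18) + (0) + (-20) + (0) + (0) + (0)] = 16/16 = 1
  <chi_rho, chi_7> = (1/16)[1*(9)*conj(2) + 1*(9)*conj(-2) + 2*(-1)*conj(-sqrt(2)) + 2*(5)*conj(0) + 2*(-1)*conj(sqrt(2)) + 4*(1)*conj(0) + 4*(5)*conj(0)]
      = (1/16)[(18) + (-18) + (2*sqrt(2)) + (0) + (-2*sqrt(2)) + (0) + (0)] = 0/16 = 0
Dimension check: dim(rho) = sum (mult * dim) = 3*1 + 0*1 + 1*1 + 3*1 + 0*2 + 1*2 + 0*2 = 9 = chi_rho(e) = 9.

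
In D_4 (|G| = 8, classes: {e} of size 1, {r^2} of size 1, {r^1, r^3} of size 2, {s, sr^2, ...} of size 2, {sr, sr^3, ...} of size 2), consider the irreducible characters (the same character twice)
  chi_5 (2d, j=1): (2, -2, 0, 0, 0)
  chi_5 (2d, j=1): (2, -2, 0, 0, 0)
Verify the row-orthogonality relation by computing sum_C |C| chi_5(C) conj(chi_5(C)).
Sum = 8 = |G| = 8; so <chi_5, chi_5> = 1 (norm-1 confirms irreducibility).

Argument: Compute term by term over conjugacy classes (|C| * chi_5(C) * conj(chi_5(C))):
  1*(2)*conj(2) + 1*(-2)*conj(-2) + 2*(0)*conj(0) + 2*(0)*conj(0) + 2*(0)*conj(0)
  = (4) + (4) + (0) + (0) + (0)
  = 8.
Dividing by |G| = 8 gives 8/8 = 1, matching the row-orthogonality relation <chi_5, chi_5> = [chi_5 = chi_5].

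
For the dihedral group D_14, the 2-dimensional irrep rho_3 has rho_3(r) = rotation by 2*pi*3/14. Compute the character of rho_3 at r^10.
chi_{rho_3}(r^10) = 2*cos(2*pi*3*10/14) = 2*cos(30*pi/7)

Proof sketch: rho_3(r^10) is rotation by angle 2*pi*3*10/14, whose trace is 2*cos(2*pi*3*10/14) = 2*cos(30*pi/7).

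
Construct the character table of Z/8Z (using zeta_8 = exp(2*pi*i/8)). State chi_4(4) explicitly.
Character table of Z/8Z (irreps indexed chi_0,...,chi_7 with chi_k(m) = zeta_8^(k*m), zeta_8 = exp(2*pi*i/8)):
  irrep \ class  {0} (size 1)  {1} (size 1)    {2} (size 1)  {3} (size 1)    {4} (size 1)  {5} (size 1)    {6} (size 1)  {7} (size 1)  
  chi_0          1             1               1             1               1             1               1             1             
  chi_1          1             exp(I*pi/4)     I             exp(3*I*pi/4)   -1            exp(-3*I*pi/4)  -I            exp(-I*pi/4)  
  chi_2          1             I               -1            -I              1             I               -1            -I            
  chi_3          1             exp(3*I*pi/4)   -I            exp(I*pi/4)     -1            exp(-I*pi/4)    I             exp(-3*I*pi/4)
  chi_4          1             -1              1             -1              1             -1              1             -1            
  chi_5          1             exp(-3*I*pi/4)  I             exp(-I*pi/4)    -1            exp(I*pi/4)     -I            exp(3*I*pi/4) 
  chi_6          1             -I              -1            I               1             -I              -1            I             
  chi_7          1             exp(-I*pi/4)    -I            exp(-3*I*pi/4)  -1            exp(3*I*pi/4)   I             exp(I*pi/4)   

Spot check: chi_4(4) = zeta_8^(4*4) = zeta_8^16 = 1.

Reasoning: Z/8Z is abelian, so all 8 irreducible complex representations are 1-dimensional. They are given by chi_k(m) = zeta_8^(k*m) for k = 0,...,7. Row orthogonality: sum_m chi_k(m) conj(chi_l(m)) = 8 * [k = l].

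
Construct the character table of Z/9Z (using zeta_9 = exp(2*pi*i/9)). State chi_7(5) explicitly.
Character table of Z/9Z (irreps indexed chi_0,...,chi_8 with chi_k(m) = zeta_9^(k*m), zeta_9 = exp(2*pi*i/9)):
  irrep \ class  {0} (size 1)  {1} (size 1)    {2} (size 1)    {3} (size 1)    {4} (size 1)    {5} (size 1)    {6} (size 1)    {7} (size 1)    {8} (size 1)  
  chi_0          1             1               1               1               1               1               1               1               1             
  chi_1          1             exp(2*I*pi/9)   exp(4*I*pi/9)   exp(2*I*pi/3)   exp(8*I*pi/9)   exp(-8*I*pi/9)  exp(-2*I*pi/3)  exp(-4*I*pi/9)  exp(-2*I*pi/9)
  chi_2          1             exp(4*I*pi/9)   exp(8*I*pi/9)   exp(-2*I*pi/3)  exp(-2*I*pi/9)  exp(2*I*pi/9)   exp(2*I*pi/3)   exp(-8*I*pi/9)  exp(-4*I*pi/9)
  chi_3          1             exp(2*I*pi/3)   exp(-2*I*pi/3)  1               exp(2*I*pi/3)   exp(-2*I*pi/3)  1               exp(2*I*pi/3)   exp(-2*I*pi/3)
  chi_4          1             exp(8*I*pi/9)   exp(-2*I*pi/9)  exp(2*I*pi/3)   exp(-4*I*pi/9)  exp(4*I*pi/9)   exp(-2*I*pi/3)  exp(2*I*pi/9)   exp(-8*I*pi/9)
  chi_5          1             exp(-8*I*pi/9)  exp(2*I*pi/9)   exp(-2*I*pi/3)  exp(4*I*pi/9)   exp(-4*I*pi/9)  exp(2*I*pi/3)   exp(-2*I*pi/9)  exp(8*I*pi/9) 
  chi_6          1             exp(-2*I*pi/3)  exp(2*I*pi/3)   1               exp(-2*I*pi/3)  exp(2*I*pi/3)   1               exp(-2*I*pi/3)  exp(2*I*pi/3) 
  chi_7          1             exp(-4*I*pi/9)  exp(-8*I*pi/9)  exp(2*I*pi/3)   exp(2*I*pi/9)   exp(-2*I*pi/9)  exp(-2*I*pi/3)  exp(8*I*pi/9)   exp(4*I*pi/9) 
  chi_8          1             exp(-2*I*pi/9)  exp(-4*I*pi/9)  exp(-2*I*pi/3)  exp(-8*I*pi/9)  exp(8*I*pi/9)   exp(2*I*pi/3)   exp(4*I*pi/9)   exp(2*I*pi/9) 

Spot check: chi_7(5) = zeta_9^(7*5) = zeta_9^35 = exp(-2*I*pi/9).

Z/9Z is abelian, so all 9 irreducible complex representations are 1-dimensional. They are given by chi_k(m) = zeta_9^(k*m) for k = 0,...,8. Row orthogonality: sum_m chi_k(m) conj(chi_l(m)) = 9 * [k = l].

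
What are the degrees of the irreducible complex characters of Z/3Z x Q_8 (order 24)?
Dimensions: 1, 1, 1, 1, 1, 1, 1, 1, 1, 1, 1, 1, 2, 2, 2

Why: There are 15 irreducibles (= number of conjugacy classes). Their dimensions d_i satisfy sum d_i^2 = |G| = 24: 1 + 1 + 1 + 1 + 1 + 1 + 1 + 1 + 1 + 1 + 1 + 1 + 4 + 4 + 4 = 24. (For the product with Z/3Z: each of the 3 1-dim characters of Z/3Z tensors with each irrep of Q_8, giving 3 copies of each Q_8-dimension.)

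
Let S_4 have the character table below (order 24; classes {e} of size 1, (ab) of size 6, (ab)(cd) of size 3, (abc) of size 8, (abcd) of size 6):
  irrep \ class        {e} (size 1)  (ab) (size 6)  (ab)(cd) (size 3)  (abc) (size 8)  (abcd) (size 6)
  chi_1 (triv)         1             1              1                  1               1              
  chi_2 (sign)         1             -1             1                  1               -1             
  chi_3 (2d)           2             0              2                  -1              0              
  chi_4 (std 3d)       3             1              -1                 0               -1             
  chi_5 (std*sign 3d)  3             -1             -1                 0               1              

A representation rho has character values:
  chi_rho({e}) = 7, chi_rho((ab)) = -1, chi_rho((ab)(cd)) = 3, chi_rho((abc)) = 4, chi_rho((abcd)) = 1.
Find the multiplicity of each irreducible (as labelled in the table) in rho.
Multiplicities: chi_1: 2, chi_2: 2, chi_3: 0, chi_4: 0, chi_5: 1.

Details: Use <chi_rho, chi> = (1/|G|) sum_C |C| * chi_rho(C) * conj(chi(C)) with |G| = 24 for each irreducible chi in the table:
  <chi_rho, chi_1> = (1/24)[1*(7)*conj(1) + 6*(-1)*conj(1) + 3*(3)*conj(1) + 8*(4)*conj(1) + 6*(1)*conj(1)]
      = (1/24)[(7) + (-6) + (9) + (32) + (6)] = 48/24 = 2
  <chi_rho, chi_2> = (1/24)[1*(7)*conj(1) + 6*(-1)*conj(-1) + 3*(3)*conj(1) + 8*(4)*conj(1) + 6*(1)*conj(-1)]
      = (1/24)[(7) + (6) + (9) + (32) + (-6)] = 48/24 = 2
  <chi_rho, chi_3> = (1/24)[1*(7)*conj(2) + 6*(-1)*conj(0) + 3*(3)*conj(2) + 8*(4)*conj(-1) + 6*(1)*conj(0)]
      = (1/24)[(14) + (0) + (18) + (-32) + (0)] = 0/24 = 0
  <chi_rho, chi_4> = (1/24)[1*(7)*conj(3) + 6*(-1)*conj(1) + 3*(3)*conj(-1) + 8*(4)*conj(0) + 6*(1)*conj(-1)]
      = (1/24)[(21) + (-6) + (-9) + (0) + (-6)] = 0/24 = 0
  <chi_rho, chi_5> = (1/24)[1*(7)*conj(3) + 6*(-1)*conj(-1) + 3*(3)*conj(-1) + 8*(4)*conj(0) + 6*(1)*conj(1)]
      = (1/24)[(21) + (6) + (-9) + (0) + (6)] = 24/24 = 1
Dimension check: dim(rho) = sum (mult * dim) = 2*1 + 2*1 + 0*2 + 0*3 + 1*3 = 7 = chi_rho(e) = 7.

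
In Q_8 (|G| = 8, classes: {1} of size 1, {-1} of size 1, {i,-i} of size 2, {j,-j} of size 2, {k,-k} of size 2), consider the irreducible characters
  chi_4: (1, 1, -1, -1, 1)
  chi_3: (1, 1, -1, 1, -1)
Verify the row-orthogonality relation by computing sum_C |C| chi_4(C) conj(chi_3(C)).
Sum = 0; so <chi_4, chi_3> = 0 (distinct irreducibles are orthogonal).

Derivation: Compute term by term over conjugacy classes (|C| * chi_4(C) * conj(chi_3(C))):
  1*(1)*conj(1) + 1*(1)*conj(1) + 2*(-1)*conj(-1) + 2*(-1)*conj(1) + 2*(1)*conj(-1)
  = (1) + (1) + (2) + (-2) + (-2)
  = 0.
Dividing by |G| = 8 gives 0/8 = 0, matching the row-orthogonality relation <chi_4, chi_3> = [chi_4 = chi_3].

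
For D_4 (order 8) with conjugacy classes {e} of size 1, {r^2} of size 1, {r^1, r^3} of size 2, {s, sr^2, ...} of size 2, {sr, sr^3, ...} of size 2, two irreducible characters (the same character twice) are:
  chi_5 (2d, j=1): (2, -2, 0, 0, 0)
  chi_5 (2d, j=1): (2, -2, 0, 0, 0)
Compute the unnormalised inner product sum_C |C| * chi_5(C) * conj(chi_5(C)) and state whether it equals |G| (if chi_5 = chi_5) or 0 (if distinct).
Sum = 8 = |G| = 8; so <chi_5, chi_5> = 1 (norm-1 confirms irreducibility).

Compute term by term over conjugacy classes (|C| * chi_5(C) * conj(chi_5(C))):
  1*(2)*conj(2) + 1*(-2)*conj(-2) + 2*(0)*conj(0) + 2*(0)*conj(0) + 2*(0)*conj(0)
  = (4) + (4) + (0) + (0) + (0)
  = 8.
Dividing by |G| = 8 gives 8/8 = 1, matching the row-orthogonality relation <chi_5, chi_5> = [chi_5 = chi_5].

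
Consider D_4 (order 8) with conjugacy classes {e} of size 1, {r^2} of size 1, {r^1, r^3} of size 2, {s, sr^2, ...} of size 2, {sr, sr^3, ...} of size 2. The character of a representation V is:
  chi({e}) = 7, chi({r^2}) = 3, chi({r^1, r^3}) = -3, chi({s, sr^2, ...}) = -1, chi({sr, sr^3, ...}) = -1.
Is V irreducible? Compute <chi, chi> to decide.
Not irreducible (reducible): <chi, chi> = 10 > 1.

Proof sketch: <chi, chi> = (1/|G|) sum_C |C| * |chi(C)|^2 = (1/8)[1*|7|^2 + 1*|3|^2 + 2*|-3|^2 + 2*|-1|^2 + 2*|-1|^2]
  = (1/8)[(49) + (9) + (18) + (2) + (2)] = 80/8 = 10.
A character is irreducible iff <chi, chi> = 1, so this representation is reducible.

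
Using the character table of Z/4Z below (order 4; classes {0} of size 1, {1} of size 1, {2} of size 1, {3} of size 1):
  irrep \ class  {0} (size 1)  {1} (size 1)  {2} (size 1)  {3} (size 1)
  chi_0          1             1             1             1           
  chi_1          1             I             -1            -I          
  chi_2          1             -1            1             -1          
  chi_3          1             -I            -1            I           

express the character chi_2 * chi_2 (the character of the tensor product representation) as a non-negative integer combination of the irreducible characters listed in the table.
chi_2 tensor chi_2 = chi_0 (all other irreducibles have multiplicity 0).

Working: The character of a tensor product is the pointwise product (chi_2 * chi_2)(C) = chi_2(C) * chi_2(C):
  {0}: (1)*(1), {1}: (-1)*(-1), {2}: (1)*(1), {3}: (-1)*(-1)
so (chi_2 * chi_2) takes values
  {0} -> 1, {1} -> 1, {2} -> 1, {3} -> 1.
Now take the inner product of this character with each irreducible chi from the table, <chi_2*chi_2, chi> = (1/4) sum_C |C| (chi_2*chi_2)(C) conj(chi(C)):
  <chi_2*chi_2, chi_0> = (1/4)[1*(1)*conj(1) + 1*(1)*conj(1) + 1*(1)*conj(1) + 1*(1)*conj(1)]
      = (1/4)[(1) + (1) + (1) + (1)] = 4/4 = 1
  <chi_2*chi_2, chi_1> = (1/4)[1*(1)*conj(1) + 1*(1)*conj(I) + 1*(1)*conj(-1) + 1*(1)*conj(-I)]
      = (1/4)[(1) + (-I) + (-1) + (I)] = 0/4 = 0
  <chi_2*chi_2, chi_2> = (1/4)[1*(1)*conj(1) + 1*(1)*conj(-1) + 1*(1)*conj(1) + 1*(1)*conj(-1)]
      = (1/4)[(1) + (-1) + (1) + (-1)] = 0/4 = 0
  <chi_2*chi_2, chi_3> = (1/4)[1*(1)*conj(1) + 1*(1)*conj(-I) + 1*(1)*conj(-1) + 1*(1)*conj(I)]
      = (1/4)[(1) + (I) + (-1) + (-I)] = 0/4 = 0
(Exp terms are combined using exp(i*s)*conj(exp(i*t)) = exp(i*(s-t)), and sums of them are collapsed using the identity that for every m > 1 the m distinct m-th roots of unity sum to 0, e.g. 1 + exp(2*I*pi/3) + exp(-2*I*pi/3) = 0.)
Hence the multiplicities are chi_0: 1. Dimension check: dim(chi_2)*dim(chi_2) = 1*1 = 1 and sum (mult * dim) = 1*1 = 1.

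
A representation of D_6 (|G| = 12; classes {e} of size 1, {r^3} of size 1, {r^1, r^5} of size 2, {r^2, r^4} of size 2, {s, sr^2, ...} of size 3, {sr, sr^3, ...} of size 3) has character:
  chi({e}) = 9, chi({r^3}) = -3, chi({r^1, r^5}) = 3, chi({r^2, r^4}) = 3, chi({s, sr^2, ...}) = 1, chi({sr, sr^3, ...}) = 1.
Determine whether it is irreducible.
Not irreducible (reducible): <chi, chi> = 11 > 1.

<chi, chi> = (1/|G|) sum_C |C| * |chi(C)|^2 = (1/12)[1*|9|^2 + 1*|-3|^2 + 2*|3|^2 + 2*|3|^2 + 3*|1|^2 + 3*|1|^2]
  = (1/12)[(81) + (9) + (18) + (18) + (3) + (3)] = 132/12 = 11.
A character is irreducible iff <chi, chi> = 1, so this representation is reducible.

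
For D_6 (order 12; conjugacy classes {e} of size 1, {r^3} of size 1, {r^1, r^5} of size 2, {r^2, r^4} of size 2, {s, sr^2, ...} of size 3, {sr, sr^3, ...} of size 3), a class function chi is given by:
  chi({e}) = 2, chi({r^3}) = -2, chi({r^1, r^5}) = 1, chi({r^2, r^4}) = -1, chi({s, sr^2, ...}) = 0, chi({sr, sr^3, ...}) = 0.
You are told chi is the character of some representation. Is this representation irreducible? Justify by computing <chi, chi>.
Irreducible: <chi, chi> = 1.

Explanation: <chi, chi> = (1/|G|) sum_C |C| * |chi(C)|^2 = (1/12)[1*|2|^2 + 1*|-2|^2 + 2*|1|^2 + 2*|-1|^2 + 3*|0|^2 + 3*|0|^2]
  = (1/12)[(4) + (4) + (2) + (2) + (0) + (0)] = 12/12 = 1.
A character is irreducible iff <chi, chi> = 1, so this representation is irreducible.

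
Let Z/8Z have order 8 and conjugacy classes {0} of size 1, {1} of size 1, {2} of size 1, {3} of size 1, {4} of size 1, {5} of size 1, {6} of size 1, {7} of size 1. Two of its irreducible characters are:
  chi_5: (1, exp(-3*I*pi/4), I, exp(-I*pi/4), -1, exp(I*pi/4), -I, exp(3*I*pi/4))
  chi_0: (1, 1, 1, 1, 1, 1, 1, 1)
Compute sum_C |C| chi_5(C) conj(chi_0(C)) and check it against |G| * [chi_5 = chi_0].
Sum = 0; so <chi_5, chi_0> = 0 (distinct irreducibles are orthogonal).

Why: Compute term by term over conjugacy classes (|C| * chi_5(C) * conj(chi_0(C))):
  1*(1)*conj(1) + 1*(exp(-3*I*pi/4))*conj(1) + 1*(I)*conj(1) + 1*(exp(-I*pi/4))*conj(1) + 1*(-1)*conj(1) + 1*(exp(I*pi/4))*conj(1) + 1*(-I)*conj(1) + 1*(exp(3*I*pi/4))*conj(1)
  = (1) + (exp(-3*I*pi/4)) + (I) + (exp(-I*pi/4)) + (-1) + (exp(I*pi/4)) + (-I) + (exp(3*I*pi/4))
  = 0.
(Exp terms are combined using exp(i*s)*conj(exp(i*t)) = exp(i*(s-t)), and sums of them are collapsed using the identity that for every m > 1 the m distinct m-th roots of unity sum to 0, e.g. 1 + exp(2*I*pi/3) + exp(-2*I*pi/3) = 0.)
Dividing by |G| = 8 gives 0/8 = 0, matching the row-orthogonality relation <chi_5, chi_0> = [chi_5 = chi_0].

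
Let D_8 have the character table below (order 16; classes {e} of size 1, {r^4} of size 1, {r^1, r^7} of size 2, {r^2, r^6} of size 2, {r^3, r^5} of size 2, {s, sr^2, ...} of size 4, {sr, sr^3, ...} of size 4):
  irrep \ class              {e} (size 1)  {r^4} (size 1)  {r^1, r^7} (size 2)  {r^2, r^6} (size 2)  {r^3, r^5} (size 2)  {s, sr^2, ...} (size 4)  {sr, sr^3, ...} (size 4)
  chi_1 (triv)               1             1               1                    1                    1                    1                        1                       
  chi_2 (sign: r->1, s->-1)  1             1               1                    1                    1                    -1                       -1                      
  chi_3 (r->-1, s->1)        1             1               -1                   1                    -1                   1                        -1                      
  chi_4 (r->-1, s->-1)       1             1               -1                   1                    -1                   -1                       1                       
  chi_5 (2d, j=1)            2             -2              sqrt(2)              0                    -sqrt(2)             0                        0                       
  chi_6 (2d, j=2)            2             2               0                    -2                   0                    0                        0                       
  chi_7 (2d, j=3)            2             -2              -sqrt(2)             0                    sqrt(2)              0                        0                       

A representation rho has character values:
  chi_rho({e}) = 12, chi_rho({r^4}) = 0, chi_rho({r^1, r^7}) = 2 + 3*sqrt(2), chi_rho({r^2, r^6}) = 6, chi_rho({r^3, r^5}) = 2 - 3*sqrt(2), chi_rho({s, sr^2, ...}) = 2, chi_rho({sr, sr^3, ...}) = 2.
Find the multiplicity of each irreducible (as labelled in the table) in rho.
Multiplicities: chi_1: 3, chi_2: 1, chi_3: 1, chi_4: 1, chi_5: 3, chi_6: 0, chi_7: 0.

Argument: Use <chi_rho, chi> = (1/|G|) sum_C |C| * chi_rho(C) * conj(chi(C)) with |G| = 16 for each irreducible chi in the table:
  <chi_rho, chi_1> = (1/16)[1*(12)*conj(1) + 1*(0)*conj(1) + 2*(2 + 3*sqrt(2))*conj(1) + 2*(6)*conj(1) + 2*(2 - 3*sqrt(2))*conj(1) + 4*(2)*conj(1) + 4*(2)*conj(1)]
      = (1/16)[(12) + (0) + (4 + 6*sqrt(2)) + (12) + (4 - 6*sqrt(2)) + (8) + (8)] = 48/16 = 3
  <chi_rho, chi_2> = (1/16)[1*(12)*conj(1) + 1*(0)*conj(1) + 2*(2 + 3*sqrt(2))*conj(1) + 2*(6)*conj(1) + 2*(2 - 3*sqrt(2))*conj(1) + 4*(2)*conj(-1) + 4*(2)*conj(-1)]
      = (1/16)[(12) + (0) + (4 + 6*sqrt(2)) + (12) + (4 - 6*sqrt(2)) + (-8) + (-8)] = 16/16 = 1
  <chi_rho, chi_3> = (1/16)[1*(12)*conj(1) + 1*(0)*conj(1) + 2*(2 + 3*sqrt(2))*conj(-1) + 2*(6)*conj(1) + 2*(2 - 3*sqrt(2))*conj(-1) + 4*(2)*conj(1) + 4*(2)*conj(-1)]
      = (1/16)[(12) + (0) + (-6*sqrt(2) - 4) + (12) + (-4 + 6*sqrt(2)) + (8) + (-8)] = 16/16 = 1
  <chi_rho, chi_4> = (1/16)[1*(12)*conj(1) + 1*(0)*conj(1) + 2*(2 + 3*sqrt(2))*conj(-1) + 2*(6)*conj(1) + 2*(2 - 3*sqrt(2))*conj(-1) + 4*(2)*conj(-1) + 4*(2)*conj(1)]
      = (1/16)[(12) + (0) + (-6*sqrt(2) - 4) + (12) + (-4 + 6*sqrt(2)) + (-8) + (8)] = 16/16 = 1
  <chi_rho, chi_5> = (1/16)[1*(12)*conj(2) + 1*(0)*conj(-2) + 2*(2 + 3*sqrt(2))*conj(sqrt(2)) + 2*(6)*conj(0) + 2*(2 - 3*sqrt(2))*conj(-sqrt(2)) + 4*(2)*conj(0) + 4*(2)*conj(0)]
      = (1/16)[(24) + (0) + (4*sqrt(2) + 12) + (0) + (12 - 4*sqrt(2)) + (0) + (0)] = 48/16 = 3
  <chi_rho, chi_6> = (1/16)[1*(12)*conj(2) + 1*(0)*conj(2) + 2*(2 + 3*sqrt(2))*conj(0) + 2*(6)*conj(-2) + 2*(2 - 3*sqrt(2))*conj(0) + 4*(2)*conj(0) + 4*(2)*conj(0)]
      = (1/16)[(24) + (0) + (0) + (-24) + (0) + (0) + (0)] = 0/16 = 0
  <chi_rho, chi_7> = (1/16)[1*(12)*conj(2) + 1*(0)*conj(-2) + 2*(2 + 3*sqrt(2))*conj(-sqrt(2)) + 2*(6)*conj(0) + 2*(2 - 3*sqrt(2))*conj(sqrt(2)) + 4*(2)*conj(0) + 4*(2)*conj(0)]
      = (1/16)[(24) + (0) + (-12 - 4*sqrt(2)) + (0) + (-12 + 4*sqrt(2)) + (0) + (0)] = 0/16 = 0
Dimension check: dim(rho) = sum (mult * dim) = 3*1 + 1*1 + 1*1 + 1*1 + 3*2 + 0*2 + 0*2 = 12 = chi_rho(e) = 12.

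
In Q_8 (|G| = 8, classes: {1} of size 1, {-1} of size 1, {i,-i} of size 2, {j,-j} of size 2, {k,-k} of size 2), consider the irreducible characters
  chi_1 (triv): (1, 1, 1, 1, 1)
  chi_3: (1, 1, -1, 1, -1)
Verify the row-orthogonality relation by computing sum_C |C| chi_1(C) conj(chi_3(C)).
Sum = 0; so <chi_1, chi_3> = 0 (distinct irreducibles are orthogonal).

Derivation: Compute term by term over conjugacy classes (|C| * chi_1(C) * conj(chi_3(C))):
  1*(1)*conj(1) + 1*(1)*conj(1) + 2*(1)*conj(-1) + 2*(1)*conj(1) + 2*(1)*conj(-1)
  = (1) + (1) + (-2) + (2) + (-2)
  = 0.
Dividing by |G| = 8 gives 0/8 = 0, matching the row-orthogonality relation <chi_1, chi_3> = [chi_1 = chi_3].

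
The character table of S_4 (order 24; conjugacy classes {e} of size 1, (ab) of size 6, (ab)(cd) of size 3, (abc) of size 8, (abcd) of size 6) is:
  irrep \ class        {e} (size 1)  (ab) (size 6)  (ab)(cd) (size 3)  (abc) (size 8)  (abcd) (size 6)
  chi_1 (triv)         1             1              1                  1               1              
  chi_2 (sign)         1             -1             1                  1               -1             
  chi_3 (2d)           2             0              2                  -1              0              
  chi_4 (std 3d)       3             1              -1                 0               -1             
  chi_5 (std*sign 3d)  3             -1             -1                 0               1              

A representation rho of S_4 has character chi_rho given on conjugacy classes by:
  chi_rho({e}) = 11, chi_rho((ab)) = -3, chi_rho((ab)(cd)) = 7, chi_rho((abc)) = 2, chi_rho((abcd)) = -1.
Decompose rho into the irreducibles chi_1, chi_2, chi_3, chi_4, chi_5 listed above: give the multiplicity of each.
Multiplicities: chi_1: 1, chi_2: 3, chi_3: 2, chi_4: 0, chi_5: 1.

Argument: Use <chi_rho, chi> = (1/|G|) sum_C |C| * chi_rho(C) * conj(chi(C)) with |G| = 24 for each irreducible chi in the table:
  <chi_rho, chi_1> = (1/24)[1*(11)*conj(1) + 6*(-3)*conj(1) + 3*(7)*conj(1) + 8*(2)*conj(1) + 6*(-1)*conj(1)]
      = (1/24)[(11) + (-18) + (21) + (16) + (-6)] = 24/24 = 1
  <chi_rho, chi_2> = (1/24)[1*(11)*conj(1) + 6*(-3)*conj(-1) + 3*(7)*conj(1) + 8*(2)*conj(1) + 6*(-1)*conj(-1)]
      = (1/24)[(11) + (18) + (21) + (16) + (6)] = 72/24 = 3
  <chi_rho, chi_3> = (1/24)[1*(11)*conj(2) + 6*(-3)*conj(0) + 3*(7)*conj(2) + 8*(2)*conj(-1) + 6*(-1)*conj(0)]
      = (1/24)[(22) + (0) + (42) + (-16) + (0)] = 48/24 = 2
  <chi_rho, chi_4> = (1/24)[1*(11)*conj(3) + 6*(-3)*conj(1) + 3*(7)*conj(-1) + 8*(2)*conj(0) + 6*(-1)*conj(-1)]
      = (1/24)[(33) + (-18) + (-21) + (0) + (6)] = 0/24 = 0
  <chi_rho, chi_5> = (1/24)[1*(11)*conj(3) + 6*(-3)*conj(-1) + 3*(7)*conj(-1) + 8*(2)*conj(0) + 6*(-1)*conj(1)]
      = (1/24)[(33) + (18) + (-21) + (0) + (-6)] = 24/24 = 1
Dimension check: dim(rho) = sum (mult * dim) = 1*1 + 3*1 + 2*2 + 0*3 + 1*3 = 11 = chi_rho(e) = 11.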